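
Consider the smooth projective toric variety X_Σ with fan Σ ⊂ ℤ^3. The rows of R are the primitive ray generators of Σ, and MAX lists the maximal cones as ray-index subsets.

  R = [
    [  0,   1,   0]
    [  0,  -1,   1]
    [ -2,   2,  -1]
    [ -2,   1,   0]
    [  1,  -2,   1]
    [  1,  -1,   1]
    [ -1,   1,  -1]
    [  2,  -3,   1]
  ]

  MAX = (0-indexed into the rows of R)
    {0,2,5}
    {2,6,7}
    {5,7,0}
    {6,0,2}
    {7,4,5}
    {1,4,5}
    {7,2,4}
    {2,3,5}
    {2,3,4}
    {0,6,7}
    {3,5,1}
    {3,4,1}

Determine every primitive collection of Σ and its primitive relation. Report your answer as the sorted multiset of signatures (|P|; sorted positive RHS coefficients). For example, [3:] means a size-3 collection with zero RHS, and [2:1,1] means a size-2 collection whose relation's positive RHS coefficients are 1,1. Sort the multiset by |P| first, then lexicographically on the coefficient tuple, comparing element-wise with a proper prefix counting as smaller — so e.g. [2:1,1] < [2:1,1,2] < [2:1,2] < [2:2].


Σ has 14 primitive collections:

  P = {5,6}:  v_{5} + v_{6} = 0  ⇒ sig = [2:]
  P = {0,4}:  v_{0} + v_{4} = v_{5}  ⇒ sig = [2:1]
  P = {1,2}:  v_{1} + v_{2} = v_{3}  ⇒ sig = [2:1]
  P = {1,6}:  v_{1} + v_{6} = v_{2} + v_{4}  ⇒ sig = [2:1,1]
  P = {4,6}:  v_{4} + v_{6} = v_{2} + v_{7}  ⇒ sig = [2:1,1]
  P = {0,1}:  v_{0} + v_{1} = v_{2} + 2·v_{5}  ⇒ sig = [2:1,2]
  P = {3,6}:  v_{3} + v_{6} = 2·v_{2} + v_{4}  ⇒ sig = [2:1,2]
  P = {3,7}:  v_{3} + v_{7} = v_{2} + 2·v_{4}  ⇒ sig = [2:1,2]
  P = {1,7}:  v_{1} + v_{7} = 2·v_{4}  ⇒ sig = [2:2]
  P = {0,3}:  v_{0} + v_{3} = 2·v_{2} + 2·v_{5}  ⇒ sig = [2:2,2]
  P = {0,2,7}:  v_{0} + v_{2} + v_{7} = 0  ⇒ sig = [3:]
  P = {2,4,5}:  v_{2} + v_{4} + v_{5} = v_{1}  ⇒ sig = [3:1]
  P = {2,5,7}:  v_{2} + v_{5} + v_{7} = v_{4}  ⇒ sig = [3:1]
  P = {3,4,5}:  v_{3} + v_{4} + v_{5} = 2·v_{1}  ⇒ sig = [3:2]

so the primitive-relation signature multiset is
    |P|=2: 10 collections, coeffs (), (1), (1), (1,1), (1,1), (1,2), (1,2), (1,2), (2), (2,2)
    |P|=3: 4 collections, coeffs (), (1), (1), (2)


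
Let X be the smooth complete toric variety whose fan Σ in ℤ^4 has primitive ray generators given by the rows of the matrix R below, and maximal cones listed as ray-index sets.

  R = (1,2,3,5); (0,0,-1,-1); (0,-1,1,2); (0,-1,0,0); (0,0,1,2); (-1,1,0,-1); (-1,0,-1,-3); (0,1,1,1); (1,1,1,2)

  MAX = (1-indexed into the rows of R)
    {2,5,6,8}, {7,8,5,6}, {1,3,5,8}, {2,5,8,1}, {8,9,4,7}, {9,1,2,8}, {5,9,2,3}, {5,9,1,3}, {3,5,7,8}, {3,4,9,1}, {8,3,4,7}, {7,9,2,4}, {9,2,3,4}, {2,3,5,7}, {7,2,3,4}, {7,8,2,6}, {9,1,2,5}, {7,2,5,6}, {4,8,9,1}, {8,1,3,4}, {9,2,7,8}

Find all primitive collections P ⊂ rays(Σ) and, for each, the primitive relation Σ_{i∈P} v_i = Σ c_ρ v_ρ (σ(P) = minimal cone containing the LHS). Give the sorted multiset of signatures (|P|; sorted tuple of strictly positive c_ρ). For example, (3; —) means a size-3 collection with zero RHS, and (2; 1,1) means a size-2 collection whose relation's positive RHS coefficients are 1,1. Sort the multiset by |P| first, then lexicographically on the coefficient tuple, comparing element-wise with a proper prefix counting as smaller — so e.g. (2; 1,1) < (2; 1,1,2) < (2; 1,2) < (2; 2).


15 collections generate NE(X_Σ); each relation:

  P = {4,5}:  v_{4} + v_{5} = v_{3}  →  sig = (2; 1)
  P = {4,6}:  v_{4} + v_{6} = v_{5} + v_{7}  →  sig = (2; 1,1)
  P = {1,6}:  v_{1} + v_{6} = v_{2} + v_{5} + 3·v_{8}  →  sig = (2; 1,1,3)
  P = {3,6}:  v_{3} + v_{6} = 2·v_{5} + v_{7}  →  sig = (2; 1,2)
  P = {6,9}:  v_{6} + v_{9} = v_{2} + 2·v_{8}  →  sig = (2; 1,2)
  P = {1,7}:  v_{1} + v_{7} = 2·v_{8}  →  sig = (2; 2)
  P = {2,4,8}:  v_{2} + v_{4} + v_{8} = 0  →  sig = (3; —)
  P = {2,3,8}:  v_{2} + v_{3} + v_{8} = v_{5}  →  sig = (3; 1)
  P = {5,7,9}:  v_{5} + v_{7} + v_{9} = v_{8}  →  sig = (3; 1)
  P = {5,8,9}:  v_{5} + v_{8} + v_{9} = v_{1}  →  sig = (3; 1)
  P = {1,2,4}:  v_{1} + v_{2} + v_{4} = v_{5} + v_{9}  →  sig = (3; 1,1)
  P = {3,7,9}:  v_{3} + v_{7} + v_{9} = v_{4} + v_{8}  →  sig = (3; 1,1)
  P = {3,8,9}:  v_{3} + v_{8} + v_{9} = v_{1} + v_{4}  →  sig = (3; 1,1)
  P = {1,2,3}:  v_{1} + v_{2} + v_{3} = 2·v_{5} + v_{9}  →  sig = (3; 1,2)
  P = {2,5,7,8}:  v_{2} + v_{5} + v_{7} + v_{8} = v_{6}  →  sig = (4; 1)

so the primitive-relation signature multiset is
    (2; 1)
    (2; 1,1)
    (2; 1,1,3)
    (2; 1,2)
    (2; 1,2)
    (2; 2)
    (3; —)
    (3; 1)
    (3; 1)
    (3; 1)
    (3; 1,1)
    (3; 1,1)
    (3; 1,1)
    (3; 1,2)
    (4; 1)


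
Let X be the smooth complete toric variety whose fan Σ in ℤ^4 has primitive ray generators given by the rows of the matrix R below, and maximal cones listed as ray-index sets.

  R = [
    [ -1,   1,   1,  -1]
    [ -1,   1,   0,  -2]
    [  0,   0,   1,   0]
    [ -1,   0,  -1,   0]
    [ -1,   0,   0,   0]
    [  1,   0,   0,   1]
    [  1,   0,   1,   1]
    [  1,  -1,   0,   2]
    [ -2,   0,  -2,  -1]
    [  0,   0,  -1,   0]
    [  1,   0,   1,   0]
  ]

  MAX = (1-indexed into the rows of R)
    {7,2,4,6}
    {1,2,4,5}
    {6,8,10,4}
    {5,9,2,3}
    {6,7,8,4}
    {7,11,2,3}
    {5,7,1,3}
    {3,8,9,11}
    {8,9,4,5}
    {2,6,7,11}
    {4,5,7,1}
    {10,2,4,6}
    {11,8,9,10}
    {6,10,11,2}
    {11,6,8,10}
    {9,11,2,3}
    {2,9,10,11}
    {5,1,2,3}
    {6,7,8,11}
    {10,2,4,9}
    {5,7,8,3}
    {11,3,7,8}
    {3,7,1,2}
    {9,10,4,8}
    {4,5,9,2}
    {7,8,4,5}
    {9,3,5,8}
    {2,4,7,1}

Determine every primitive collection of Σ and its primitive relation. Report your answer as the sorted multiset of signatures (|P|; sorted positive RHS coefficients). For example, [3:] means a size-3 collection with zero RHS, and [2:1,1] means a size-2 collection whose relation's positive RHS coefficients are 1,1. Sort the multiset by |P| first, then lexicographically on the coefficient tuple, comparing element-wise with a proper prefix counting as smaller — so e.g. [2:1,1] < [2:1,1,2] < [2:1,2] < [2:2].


The 17 primitive collections of Σ (r=11, n=4):

  P={2,8}:  v_{2} + v_{8} = 0  →  sig = [2:]
  P={3,10}:  v_{3} + v_{10} = 0  →  sig = [2:]
  P={4,11}:  v_{4} + v_{11} = 0  →  sig = [2:]
  P={3,4}:  v_{3} + v_{4} = v_{5}  →  sig = [2:1]
  P={3,6}:  v_{3} + v_{6} = v_{7}  →  sig = [2:1]
  P={5,10}:  v_{5} + v_{10} = v_{4}  →  sig = [2:1]
  P={5,11}:  v_{5} + v_{11} = v_{3}  →  sig = [2:1]
  P={7,9}:  v_{7} + v_{9} = v_{4}  →  sig = [2:1]
  P={7,10}:  v_{7} + v_{10} = v_{6}  →  sig = [2:1]
  P={1,8}:  v_{1} + v_{8} = v_{5} + v_{7}  →  sig = [2:1,1]
  P={5,6}:  v_{5} + v_{6} = v_{4} + v_{7}  →  sig = [2:1,1]
  P={6,9}:  v_{6} + v_{9} = v_{4} + v_{10}  →  sig = [2:1,1]
  P={1,9}:  v_{1} + v_{9} = v_{2} + v_{4} + v_{5}  →  sig = [2:1,1,1]
  P={1,10}:  v_{1} + v_{10} = v_{2} + v_{4} + v_{7}  →  sig = [2:1,1,1]
  P={1,11}:  v_{1} + v_{11} = v_{2} + v_{3} + v_{7}  →  sig = [2:1,1,1]
  P={1,6}:  v_{1} + v_{6} = v_{2} + v_{4} + 2·v_{7}  →  sig = [2:1,1,2]
  P={2,5,7}:  v_{2} + v_{5} + v_{7} = v_{1}  →  sig = [3:1]

Sorted signature multiset PRS(X):
    |P|=2: 16 collections, coeffs (), (), (), (1), (1), (1), (1), (1), (1), (1,1), (1,1), (1,1), (1,1,1), (1,1,1), (1,1,1), (1,1,2)
    |P|=3: 1 collection, coeffs (1)


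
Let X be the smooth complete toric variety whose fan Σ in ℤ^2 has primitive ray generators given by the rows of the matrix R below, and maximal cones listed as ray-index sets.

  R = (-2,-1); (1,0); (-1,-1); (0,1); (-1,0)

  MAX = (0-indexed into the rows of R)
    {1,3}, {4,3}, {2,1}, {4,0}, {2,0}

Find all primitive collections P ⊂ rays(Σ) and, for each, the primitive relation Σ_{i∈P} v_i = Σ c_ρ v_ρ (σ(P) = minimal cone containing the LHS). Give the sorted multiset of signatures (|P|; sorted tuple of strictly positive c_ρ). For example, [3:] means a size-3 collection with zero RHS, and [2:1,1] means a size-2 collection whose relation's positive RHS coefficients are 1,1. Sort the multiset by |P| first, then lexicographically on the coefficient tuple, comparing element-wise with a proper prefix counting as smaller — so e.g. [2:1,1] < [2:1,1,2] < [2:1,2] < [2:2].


5 minimal non-faces of Δ(Σ) (on 5 rays):

  P = {1,4}:  v_{1} + v_{4} = 0  ⟹  sig = [2:]
  P = {0,1}:  v_{0} + v_{1} = v_{2}  ⟹  sig = [2:1]
  P = {2,3}:  v_{2} + v_{3} = v_{4}  ⟹  sig = [2:1]
  P = {2,4}:  v_{2} + v_{4} = v_{0}  ⟹  sig = [2:1]
  P = {0,3}:  v_{0} + v_{3} = 2·v_{4}  ⟹  sig = [2:2]

Sorted signature multiset PRS(X):
    |P|=2: 5 collections, coeffs (), (1), (1), (1), (2)


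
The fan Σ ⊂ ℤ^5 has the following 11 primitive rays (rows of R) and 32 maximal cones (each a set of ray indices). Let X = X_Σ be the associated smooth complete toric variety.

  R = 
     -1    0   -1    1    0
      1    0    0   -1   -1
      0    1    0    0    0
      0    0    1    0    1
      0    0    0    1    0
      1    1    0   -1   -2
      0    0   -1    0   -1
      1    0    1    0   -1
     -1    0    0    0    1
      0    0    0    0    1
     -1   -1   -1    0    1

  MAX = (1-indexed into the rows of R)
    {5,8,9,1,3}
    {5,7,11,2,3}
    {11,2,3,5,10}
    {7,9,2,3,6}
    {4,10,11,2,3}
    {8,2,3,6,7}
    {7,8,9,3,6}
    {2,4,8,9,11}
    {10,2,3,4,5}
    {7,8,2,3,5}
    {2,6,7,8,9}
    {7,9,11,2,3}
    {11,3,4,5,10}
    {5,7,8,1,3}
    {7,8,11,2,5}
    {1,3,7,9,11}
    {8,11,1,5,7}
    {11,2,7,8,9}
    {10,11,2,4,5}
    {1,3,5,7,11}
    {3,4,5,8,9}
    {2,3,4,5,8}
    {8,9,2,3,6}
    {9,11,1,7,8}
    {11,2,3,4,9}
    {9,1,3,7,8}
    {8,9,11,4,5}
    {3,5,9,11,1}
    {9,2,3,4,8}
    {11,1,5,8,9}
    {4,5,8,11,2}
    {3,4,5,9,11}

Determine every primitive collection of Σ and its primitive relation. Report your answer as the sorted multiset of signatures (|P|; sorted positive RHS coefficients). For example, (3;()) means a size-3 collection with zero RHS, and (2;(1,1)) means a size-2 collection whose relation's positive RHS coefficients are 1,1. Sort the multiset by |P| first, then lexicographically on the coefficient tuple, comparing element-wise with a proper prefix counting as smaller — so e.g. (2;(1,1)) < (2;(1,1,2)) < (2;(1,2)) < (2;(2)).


Minimal non-faces — 17 found among 11 rays, 32 max cones:

  P = {4,7}:  v_{4} + v_{7} = 0  ⟹  sig = (2;())
  P = {1,2}:  v_{1} + v_{2} = v_{7}  ⟹  sig = (2;(1))
  P = {1,4}:  v_{1} + v_{4} = v_{5} + v_{9}  ⟹  sig = (2;(1,1))
  P = {6,10}:  v_{6} + v_{10} = v_{2} + v_{3}  ⟹  sig = (2;(1,1))
  P = {1,10}:  v_{1} + v_{10} = v_{3} + v_{5} + v_{11}  ⟹  sig = (2;(1,1,1))
  P = {5,6}:  v_{5} + v_{6} = v_{3} + v_{7} + v_{8}  ⟹  sig = (2;(1,1,1))
  P = {6,11}:  v_{6} + v_{11} = v_{2} + v_{7} + v_{9}  ⟹  sig = (2;(1,1,1))
  P = {8,10}:  v_{8} + v_{10} = v_{2} + v_{4} + v_{5}  ⟹  sig = (2;(1,1,1))
  P = {9,10}:  v_{9} + v_{10} = v_{3} + v_{4} + v_{11}  ⟹  sig = (2;(1,1,1))
  P = {4,6}:  v_{4} + v_{6} = v_{2} + v_{3} + v_{8} + v_{9}  ⟹  sig = (2;(1,1,1,1))
  P = {7,10}:  v_{7} + v_{10} = v_{2} + v_{3} + v_{5} + v_{11}  ⟹  sig = (2;(1,1,1,1))
  P = {1,6}:  v_{1} + v_{6} = v_{3} + 2·v_{7} + v_{8} + v_{9}  ⟹  sig = (2;(1,1,1,2))
  P = {2,5,9}:  v_{2} + v_{5} + v_{9} = 0  ⟹  sig = (3;())
  P = {3,8,11}:  v_{3} + v_{8} + v_{11} = 0  ⟹  sig = (3;())
  P = {5,7,9}:  v_{5} + v_{7} + v_{9} = v_{1}  ⟹  sig = (3;(1))
  P = {2,3,4,5,11}:  v_{2} + v_{3} + v_{4} + v_{5} + v_{11} = v_{10}  ⟹  sig = (5;(1))
  P = {2,3,7,8,9}:  v_{2} + v_{3} + v_{7} + v_{8} + v_{9} = v_{6}  ⟹  sig = (5;(1))

Signatures (|P|; sorted positive RHS coefficients), sorted:
    (2;())
    (2;(1))
    (2;(1,1))
    (2;(1,1))
    (2;(1,1,1))
    (2;(1,1,1))
    (2;(1,1,1))
    (2;(1,1,1))
    (2;(1,1,1))
    (2;(1,1,1,1))
    (2;(1,1,1,1))
    (2;(1,1,1,2))
    (3;())
    (3;())
    (3;(1))
    (5;(1))
    (5;(1))


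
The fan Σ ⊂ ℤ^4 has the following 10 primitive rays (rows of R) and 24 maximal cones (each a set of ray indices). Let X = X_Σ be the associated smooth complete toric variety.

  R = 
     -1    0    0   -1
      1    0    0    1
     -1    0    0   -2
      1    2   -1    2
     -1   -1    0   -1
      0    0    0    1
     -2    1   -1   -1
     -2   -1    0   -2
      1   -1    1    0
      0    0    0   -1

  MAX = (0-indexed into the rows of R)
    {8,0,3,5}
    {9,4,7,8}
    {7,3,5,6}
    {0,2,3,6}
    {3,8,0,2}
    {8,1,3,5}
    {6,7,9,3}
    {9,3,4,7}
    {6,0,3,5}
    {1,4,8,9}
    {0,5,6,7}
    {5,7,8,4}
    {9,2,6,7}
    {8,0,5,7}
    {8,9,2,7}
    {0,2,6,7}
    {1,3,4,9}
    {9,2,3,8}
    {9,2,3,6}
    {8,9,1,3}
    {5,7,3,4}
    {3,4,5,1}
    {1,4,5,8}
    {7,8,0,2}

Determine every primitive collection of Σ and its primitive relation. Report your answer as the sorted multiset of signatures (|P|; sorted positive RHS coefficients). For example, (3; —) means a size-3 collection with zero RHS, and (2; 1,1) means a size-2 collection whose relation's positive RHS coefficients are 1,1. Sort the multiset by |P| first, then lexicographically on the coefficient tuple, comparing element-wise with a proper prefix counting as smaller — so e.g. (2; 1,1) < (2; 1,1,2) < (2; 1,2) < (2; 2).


Primitive collections (15):

  {0,1}:  v_{0} + v_{1} = 0  →  sig = (2; —)
  {5,9}:  v_{5} + v_{9} = 0  →  sig = (2; —)
  {0,4}:  v_{0} + v_{4} = v_{7}  →  sig = (2; 1)
  {0,9}:  v_{0} + v_{9} = v_{2}  →  sig = (2; 1)
  {1,2}:  v_{1} + v_{2} = v_{9}  →  sig = (2; 1)
  {1,7}:  v_{1} + v_{7} = v_{4}  →  sig = (2; 1)
  {2,5}:  v_{2} + v_{5} = v_{0}  →  sig = (2; 1)
  {6,8}:  v_{6} + v_{8} = v_{0}  →  sig = (2; 1)
  {1,6}:  v_{1} + v_{6} = v_{3} + v_{7}  →  sig = (2; 1,1)
  {2,4}:  v_{2} + v_{4} = v_{7} + v_{9}  →  sig = (2; 1,1)
  {4,6}:  v_{4} + v_{6} = v_{3} + 2·v_{7}  →  sig = (2; 1,2)
  {3,7,8}:  v_{3} + v_{7} + v_{8} = 0  →  sig = (3; —)
  {0,3,7}:  v_{0} + v_{3} + v_{7} = v_{6}  →  sig = (3; 1)
  {3,4,8}:  v_{3} + v_{4} + v_{8} = v_{1}  →  sig = (3; 1)
  {2,3,7}:  v_{2} + v_{3} + v_{7} = v_{6} + v_{9}  →  sig = (3; 1,1)

Sorted signature multiset PRS(X):
    (2; —)
    (2; —)
    (2; 1)
    (2; 1)
    (2; 1)
    (2; 1)
    (2; 1)
    (2; 1)
    (2; 1,1)
    (2; 1,1)
    (2; 1,2)
    (3; —)
    (3; 1)
    (3; 1)
    (3; 1,1)


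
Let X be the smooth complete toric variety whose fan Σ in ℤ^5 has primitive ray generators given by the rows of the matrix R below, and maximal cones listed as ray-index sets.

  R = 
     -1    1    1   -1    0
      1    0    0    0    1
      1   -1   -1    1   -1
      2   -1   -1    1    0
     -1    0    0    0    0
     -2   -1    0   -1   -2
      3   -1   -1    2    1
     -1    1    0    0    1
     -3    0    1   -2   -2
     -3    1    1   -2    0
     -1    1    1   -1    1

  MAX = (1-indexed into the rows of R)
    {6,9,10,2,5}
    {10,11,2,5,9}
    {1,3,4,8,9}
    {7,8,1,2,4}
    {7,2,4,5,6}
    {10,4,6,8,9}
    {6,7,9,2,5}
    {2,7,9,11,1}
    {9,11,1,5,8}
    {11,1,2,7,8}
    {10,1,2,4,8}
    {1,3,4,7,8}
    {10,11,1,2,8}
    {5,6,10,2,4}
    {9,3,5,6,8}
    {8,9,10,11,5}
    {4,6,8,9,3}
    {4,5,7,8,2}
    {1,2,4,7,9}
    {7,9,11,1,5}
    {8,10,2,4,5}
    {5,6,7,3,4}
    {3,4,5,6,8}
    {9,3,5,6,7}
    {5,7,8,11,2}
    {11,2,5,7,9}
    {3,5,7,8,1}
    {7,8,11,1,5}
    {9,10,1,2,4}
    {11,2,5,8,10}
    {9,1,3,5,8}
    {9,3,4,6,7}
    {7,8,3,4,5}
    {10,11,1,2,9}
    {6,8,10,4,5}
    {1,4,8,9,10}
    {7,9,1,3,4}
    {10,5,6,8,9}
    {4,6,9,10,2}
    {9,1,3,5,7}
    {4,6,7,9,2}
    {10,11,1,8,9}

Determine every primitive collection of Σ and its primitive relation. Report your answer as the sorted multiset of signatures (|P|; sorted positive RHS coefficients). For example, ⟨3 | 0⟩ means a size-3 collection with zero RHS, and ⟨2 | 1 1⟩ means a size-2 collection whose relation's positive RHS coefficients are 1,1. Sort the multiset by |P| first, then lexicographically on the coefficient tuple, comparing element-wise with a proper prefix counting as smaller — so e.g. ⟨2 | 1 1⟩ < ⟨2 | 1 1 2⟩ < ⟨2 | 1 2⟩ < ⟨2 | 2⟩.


Primitive collections (15):

  P={3,11}:  v_{3} + v_{11} = 0  so sig = ⟨2 | 0⟩
  P={1,6}:  v_{1} + v_{6} = v_{9}  so sig = ⟨2 | 1⟩
  P={2,3}:  v_{2} + v_{3} = v_{4}  so sig = ⟨2 | 1⟩
  P={4,11}:  v_{4} + v_{11} = v_{2}  so sig = ⟨2 | 1⟩
  P={7,10}:  v_{7} + v_{10} = v_{2} + v_{5}  so sig = ⟨2 | 1 1⟩
  P={3,10}:  v_{3} + v_{10} = v_{4} + v_{8} + v_{9}  so sig = ⟨2 | 1 1 1⟩
  P={6,11}:  v_{6} + v_{11} = v_{2} + v_{5} + v_{9}  so sig = ⟨2 | 1 1 1⟩
  P={1,4,5}:  v_{1} + v_{4} + v_{5} = 0  so sig = ⟨3 | 0⟩
  P={1,2,5}:  v_{1} + v_{2} + v_{5} = v_{11}  so sig = ⟨3 | 1⟩
  P={2,8,9}:  v_{2} + v_{8} + v_{9} = v_{10}  so sig = ⟨3 | 1⟩
  P={4,5,9}:  v_{4} + v_{5} + v_{9} = v_{6}  so sig = ⟨3 | 1⟩
  P={7,8,9}:  v_{7} + v_{8} + v_{9} = v_{5}  so sig = ⟨3 | 1⟩
  P={1,5,10}:  v_{1} + v_{5} + v_{10} = v_{8} + v_{9} + v_{11}  so sig = ⟨3 | 1 1 1⟩
  P={2,6,8}:  v_{2} + v_{6} + v_{8} = v_{4} + v_{5} + v_{10}  so sig = ⟨3 | 1 1 1⟩
  P={6,7,8}:  v_{6} + v_{7} + v_{8} = v_{4} + 2·v_{5}  so sig = ⟨3 | 1 2⟩

so the primitive-relation signature multiset is
[⟨2 | 0⟩, ⟨2 | 1⟩, ⟨2 | 1⟩, ⟨2 | 1⟩, ⟨2 | 1 1⟩, ⟨2 | 1 1 1⟩, ⟨2 | 1 1 1⟩, ⟨3 | 0⟩, ⟨3 | 1⟩, ⟨3 | 1⟩, ⟨3 | 1⟩, ⟨3 | 1⟩, ⟨3 | 1 1 1⟩, ⟨3 | 1 1 1⟩, ⟨3 | 1 2⟩]


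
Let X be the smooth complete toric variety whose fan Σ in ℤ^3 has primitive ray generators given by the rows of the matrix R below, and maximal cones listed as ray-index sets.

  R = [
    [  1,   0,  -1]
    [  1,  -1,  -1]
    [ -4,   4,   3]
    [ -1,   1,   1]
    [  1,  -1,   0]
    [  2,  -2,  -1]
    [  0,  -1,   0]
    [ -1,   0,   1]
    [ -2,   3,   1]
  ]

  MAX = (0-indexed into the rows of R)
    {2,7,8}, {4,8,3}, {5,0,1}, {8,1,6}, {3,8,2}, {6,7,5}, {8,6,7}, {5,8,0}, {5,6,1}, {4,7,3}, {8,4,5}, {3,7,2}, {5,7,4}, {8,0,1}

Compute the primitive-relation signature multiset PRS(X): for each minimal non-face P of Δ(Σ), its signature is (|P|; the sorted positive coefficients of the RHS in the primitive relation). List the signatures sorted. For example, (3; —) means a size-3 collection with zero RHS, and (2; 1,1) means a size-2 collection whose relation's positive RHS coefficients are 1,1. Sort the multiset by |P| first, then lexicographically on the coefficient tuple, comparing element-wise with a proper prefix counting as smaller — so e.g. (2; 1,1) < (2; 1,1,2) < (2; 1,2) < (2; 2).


Primitive collections (20):

  • {0,7}:  v_{0} + v_{7} = 0  ⇒ sig = (2; —)
  • {1,3}:  v_{1} + v_{3} = 0  ⇒ sig = (2; —)
  • {0,6}:  v_{0} + v_{6} = v_{1}  ⇒ sig = (2; 1)
  • {1,4}:  v_{1} + v_{4} = v_{5}  ⇒ sig = (2; 1)
  • {1,7}:  v_{1} + v_{7} = v_{6}  ⇒ sig = (2; 1)
  • {3,5}:  v_{3} + v_{5} = v_{4}  ⇒ sig = (2; 1)
  • {3,6}:  v_{3} + v_{6} = v_{7}  ⇒ sig = (2; 1)
  • {0,2}:  v_{0} + v_{2} = v_{3} + v_{8}  ⇒ sig = (2; 1,1)
  • {0,3}:  v_{0} + v_{3} = v_{5} + v_{8}  ⇒ sig = (2; 1,1)
  • {1,2}:  v_{1} + v_{2} = v_{7} + v_{8}  ⇒ sig = (2; 1,1)
  • {4,6}:  v_{4} + v_{6} = v_{5} + v_{7}  ⇒ sig = (2; 1,1)
  • {0,4}:  v_{0} + v_{4} = 2·v_{5} + v_{8}  ⇒ sig = (2; 1,2)
  • {2,6}:  v_{2} + v_{6} = 2·v_{7} + v_{8}  ⇒ sig = (2; 1,2)
  • {2,5}:  v_{2} + v_{5} = 2·v_{3}  ⇒ sig = (2; 2)
  • {2,4}:  v_{2} + v_{4} = 3·v_{3}  ⇒ sig = (2; 3)
  • {5,6,8}:  v_{5} + v_{6} + v_{8} = 0  ⇒ sig = (3; —)
  • {1,5,8}:  v_{1} + v_{5} + v_{8} = v_{0}  ⇒ sig = (3; 1)
  • {3,7,8}:  v_{3} + v_{7} + v_{8} = v_{2}  ⇒ sig = (3; 1)
  • {5,7,8}:  v_{5} + v_{7} + v_{8} = v_{3}  ⇒ sig = (3; 1)
  • {4,7,8}:  v_{4} + v_{7} + v_{8} = 2·v_{3}  ⇒ sig = (3; 2)

Signatures (|P|; sorted positive RHS coefficients), sorted:
[(2; —), (2; —), (2; 1), (2; 1), (2; 1), (2; 1), (2; 1), (2; 1,1), (2; 1,1), (2; 1,1), (2; 1,1), (2; 1,2), (2; 1,2), (2; 2), (2; 3), (3; —), (3; 1), (3; 1), (3; 1), (3; 2)]


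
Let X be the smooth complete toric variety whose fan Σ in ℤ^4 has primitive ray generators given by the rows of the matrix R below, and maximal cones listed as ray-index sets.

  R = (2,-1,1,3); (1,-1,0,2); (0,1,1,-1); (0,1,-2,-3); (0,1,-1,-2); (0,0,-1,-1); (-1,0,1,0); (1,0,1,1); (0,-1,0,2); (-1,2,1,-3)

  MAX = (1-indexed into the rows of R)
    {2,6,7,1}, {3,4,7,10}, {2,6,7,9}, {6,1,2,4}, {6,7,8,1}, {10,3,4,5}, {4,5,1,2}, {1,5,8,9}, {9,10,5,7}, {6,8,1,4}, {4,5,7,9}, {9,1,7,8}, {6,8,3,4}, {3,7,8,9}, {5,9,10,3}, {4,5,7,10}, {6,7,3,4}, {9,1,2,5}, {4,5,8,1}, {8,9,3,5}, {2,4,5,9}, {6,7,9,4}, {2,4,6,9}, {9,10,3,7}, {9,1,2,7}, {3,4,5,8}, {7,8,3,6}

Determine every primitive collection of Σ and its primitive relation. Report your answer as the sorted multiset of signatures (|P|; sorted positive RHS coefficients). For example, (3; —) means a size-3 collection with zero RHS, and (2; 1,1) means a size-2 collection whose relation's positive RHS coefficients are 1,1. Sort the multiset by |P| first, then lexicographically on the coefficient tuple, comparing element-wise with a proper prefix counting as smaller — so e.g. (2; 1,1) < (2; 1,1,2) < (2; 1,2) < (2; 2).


Minimal non-faces — 22 found among 10 rays, 27 max cones:

  P={2,3}:  v_{2} + v_{3} = v_{8}  →  sig = (2; 1)
  P={2,8}:  v_{2} + v_{8} = v_{1}  →  sig = (2; 1)
  P={2,10}:  v_{2} + v_{10} = v_{3}  →  sig = (2; 1)
  P={5,6}:  v_{5} + v_{6} = v_{4}  →  sig = (2; 1)
  P={1,10}:  v_{1} + v_{10} = v_{3} + v_{8}  →  sig = (2; 1,1)
  P={6,10}:  v_{6} + v_{10} = v_{3} + v_{4} + v_{7}  →  sig = (2; 1,1,1)
  P={1,3}:  v_{1} + v_{3} = 2·v_{8}  →  sig = (2; 2)
  P={8,10}:  v_{8} + v_{10} = 2·v_{3}  →  sig = (2; 2)
  P={2,5,7}:  v_{2} + v_{5} + v_{7} = 0  →  sig = (3; —)
  P={3,6,9}:  v_{3} + v_{6} + v_{9} = 0  →  sig = (3; —)
  P={1,5,7}:  v_{1} + v_{5} + v_{7} = v_{8}  →  sig = (3; 1)
  P={2,4,7}:  v_{2} + v_{4} + v_{7} = v_{6}  →  sig = (3; 1)
  P={3,4,9}:  v_{3} + v_{4} + v_{9} = v_{5}  →  sig = (3; 1)
  P={3,5,7}:  v_{3} + v_{5} + v_{7} = v_{10}  →  sig = (3; 1)
  P={5,7,8}:  v_{5} + v_{7} + v_{8} = v_{3}  →  sig = (3; 1)
  P={6,8,9}:  v_{6} + v_{8} + v_{9} = v_{2}  →  sig = (3; 1)
  P={1,4,7}:  v_{1} + v_{4} + v_{7} = v_{6} + v_{8}  →  sig = (3; 1,1)
  P={4,7,8}:  v_{4} + v_{7} + v_{8} = v_{3} + v_{6}  →  sig = (3; 1,1)
  P={4,8,9}:  v_{4} + v_{8} + v_{9} = v_{2} + v_{5}  →  sig = (3; 1,1)
  P={1,4,9}:  v_{1} + v_{4} + v_{9} = 2·v_{2} + v_{5}  →  sig = (3; 1,2)
  P={4,9,10}:  v_{4} + v_{9} + v_{10} = 2·v_{5} + v_{7}  →  sig = (3; 1,2)
  P={1,6,9}:  v_{1} + v_{6} + v_{9} = 2·v_{2}  →  sig = (3; 2)

so the primitive-relation signature multiset is
[(2; 1), (2; 1), (2; 1), (2; 1), (2; 1,1), (2; 1,1,1), (2; 2), (2; 2), (3; —), (3; —), (3; 1), (3; 1), (3; 1), (3; 1), (3; 1), (3; 1), (3; 1,1), (3; 1,1), (3; 1,1), (3; 1,2), (3; 1,2), (3; 2)]


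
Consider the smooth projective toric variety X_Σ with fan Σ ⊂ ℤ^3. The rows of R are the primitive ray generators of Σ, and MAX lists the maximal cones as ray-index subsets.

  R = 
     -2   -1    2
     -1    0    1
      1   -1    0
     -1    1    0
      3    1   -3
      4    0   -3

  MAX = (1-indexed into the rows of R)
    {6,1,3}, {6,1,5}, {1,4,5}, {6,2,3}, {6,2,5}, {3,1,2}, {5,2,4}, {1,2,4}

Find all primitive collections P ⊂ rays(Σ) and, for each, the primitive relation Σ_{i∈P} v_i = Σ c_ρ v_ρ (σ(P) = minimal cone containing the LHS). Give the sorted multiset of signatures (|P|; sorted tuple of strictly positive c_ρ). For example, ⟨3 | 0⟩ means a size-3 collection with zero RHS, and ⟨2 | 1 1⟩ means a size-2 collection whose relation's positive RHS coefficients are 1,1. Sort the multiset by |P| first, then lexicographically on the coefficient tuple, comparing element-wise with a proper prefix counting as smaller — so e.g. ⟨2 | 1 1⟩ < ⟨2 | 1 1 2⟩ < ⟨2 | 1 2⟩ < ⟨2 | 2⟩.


5 minimal non-faces of Δ(Σ) (on 6 rays):

  • {3,4}:  v_{3} + v_{4} = 0 ; sig = ⟨2 | 0⟩
  • {3,5}:  v_{3} + v_{5} = v_{6} ; sig = ⟨2 | 1⟩
  • {4,6}:  v_{4} + v_{6} = v_{5} ; sig = ⟨2 | 1⟩
  • {1,2,5}:  v_{1} + v_{2} + v_{5} = 0 ; sig = ⟨3 | 0⟩
  • {1,2,6}:  v_{1} + v_{2} + v_{6} = v_{3} ; sig = ⟨3 | 1⟩

so the primitive-relation signature multiset is
    |P|=2: 3 collections, coeffs (), (1), (1)
    |P|=3: 2 collections, coeffs (), (1)


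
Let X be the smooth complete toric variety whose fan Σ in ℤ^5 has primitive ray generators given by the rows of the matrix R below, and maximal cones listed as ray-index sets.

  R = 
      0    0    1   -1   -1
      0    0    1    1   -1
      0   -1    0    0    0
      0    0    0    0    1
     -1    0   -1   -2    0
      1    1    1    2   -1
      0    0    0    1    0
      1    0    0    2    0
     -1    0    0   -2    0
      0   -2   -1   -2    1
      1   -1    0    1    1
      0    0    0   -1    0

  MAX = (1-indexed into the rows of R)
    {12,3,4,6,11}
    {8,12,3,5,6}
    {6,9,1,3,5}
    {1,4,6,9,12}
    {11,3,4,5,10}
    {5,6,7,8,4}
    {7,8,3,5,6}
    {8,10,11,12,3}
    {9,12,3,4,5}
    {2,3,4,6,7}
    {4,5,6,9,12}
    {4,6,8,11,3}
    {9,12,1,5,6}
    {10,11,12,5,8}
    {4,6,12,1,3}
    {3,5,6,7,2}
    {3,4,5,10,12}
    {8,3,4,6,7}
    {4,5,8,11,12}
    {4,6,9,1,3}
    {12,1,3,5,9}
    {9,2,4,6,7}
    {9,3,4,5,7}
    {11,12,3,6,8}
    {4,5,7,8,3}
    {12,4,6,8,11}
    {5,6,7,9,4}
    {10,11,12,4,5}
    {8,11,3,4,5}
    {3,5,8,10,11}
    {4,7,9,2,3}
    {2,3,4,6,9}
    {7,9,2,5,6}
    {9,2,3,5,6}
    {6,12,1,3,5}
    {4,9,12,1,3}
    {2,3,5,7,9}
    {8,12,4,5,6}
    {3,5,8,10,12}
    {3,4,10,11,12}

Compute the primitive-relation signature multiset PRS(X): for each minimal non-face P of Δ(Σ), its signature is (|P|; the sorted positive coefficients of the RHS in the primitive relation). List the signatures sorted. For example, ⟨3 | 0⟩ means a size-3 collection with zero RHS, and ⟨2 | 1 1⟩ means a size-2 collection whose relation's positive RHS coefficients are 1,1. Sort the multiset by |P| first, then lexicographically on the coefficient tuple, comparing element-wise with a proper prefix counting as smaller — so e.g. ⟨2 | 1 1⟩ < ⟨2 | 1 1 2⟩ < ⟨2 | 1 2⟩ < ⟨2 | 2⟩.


|primitive collections| = 25. Relations:

  P={7,12}:  v_{7} + v_{12} = 0  ⇒ sig = ⟨2 | 0⟩
  P={8,9}:  v_{8} + v_{9} = 0  ⇒ sig = ⟨2 | 0⟩
  P={1,7}:  v_{1} + v_{7} = v_{3} + v_{6} + v_{9}  ⇒ sig = ⟨2 | 1 1 1⟩
  P={1,8}:  v_{1} + v_{8} = v_{3} + v_{6} + v_{12}  ⇒ sig = ⟨2 | 1 1 1⟩
  P={2,8}:  v_{2} + v_{8} = v_{3} + v_{6} + v_{7}  ⇒ sig = ⟨2 | 1 1 1⟩
  P={2,12}:  v_{2} + v_{12} = v_{3} + v_{6} + v_{9}  ⇒ sig = ⟨2 | 1 1 1⟩
  P={7,10}:  v_{7} + v_{10} = v_{3} + v_{5} + v_{11}  ⇒ sig = ⟨2 | 1 1 1⟩
  P={7,11}:  v_{7} + v_{11} = v_{3} + v_{4} + v_{8}  ⇒ sig = ⟨2 | 1 1 1⟩
  P={9,11}:  v_{9} + v_{11} = v_{3} + v_{4} + v_{12}  ⇒ sig = ⟨2 | 1 1 1⟩
  P={2,11}:  v_{2} + v_{11} = 2·v_{3} + v_{4} + v_{6}  ⇒ sig = ⟨2 | 1 1 2⟩
  P={6,10}:  v_{6} + v_{10} = v_{3} + v_{8} + 2·v_{12}  ⇒ sig = ⟨2 | 1 1 2⟩
  P={1,11}:  v_{1} + v_{11} = 2·v_{3} + v_{4} + v_{6} + 2·v_{12}  ⇒ sig = ⟨2 | 1 1 2 2⟩
  P={9,10}:  v_{9} + v_{10} = 2·v_{3} + v_{4} + v_{5} + 2·v_{12}  ⇒ sig = ⟨2 | 1 1 2 2⟩
  P={2,10}:  v_{2} + v_{10} = 2·v_{3} + v_{12}  ⇒ sig = ⟨2 | 1 2⟩
  P={1,2}:  v_{1} + v_{2} = 2·v_{3} + 2·v_{6} + 2·v_{9}  ⇒ sig = ⟨2 | 2 2 2⟩
  P={1,10}:  v_{1} + v_{10} = 2·v_{3} + 3·v_{12}  ⇒ sig = ⟨2 | 2 3⟩
  P={1,4,5}:  v_{1} + v_{4} + v_{5} = v_{9} + v_{12}  ⇒ sig = ⟨3 | 1 1⟩
  P={2,4,5}:  v_{2} + v_{4} + v_{5} = v_{7} + v_{9}  ⇒ sig = ⟨3 | 1 1⟩
  P={5,6,11}:  v_{5} + v_{6} + v_{11} = v_{8} + v_{12}  ⇒ sig = ⟨3 | 1 1⟩
  P={4,8,10}:  v_{4} + v_{8} + v_{10} = v_{5} + 2·v_{11}  ⇒ sig = ⟨3 | 1 2⟩
  P={3,4,5,6}:  v_{3} + v_{4} + v_{5} + v_{6} = 0  ⇒ sig = ⟨4 | 0⟩
  P={3,4,8,12}:  v_{3} + v_{4} + v_{8} + v_{12} = v_{11}  ⇒ sig = ⟨4 | 1⟩
  P={3,5,11,12}:  v_{3} + v_{5} + v_{11} + v_{12} = v_{10}  ⇒ sig = ⟨4 | 1⟩
  P={3,6,7,9}:  v_{3} + v_{6} + v_{7} + v_{9} = v_{2}  ⇒ sig = ⟨4 | 1⟩
  P={3,6,9,12}:  v_{3} + v_{6} + v_{9} + v_{12} = v_{1}  ⇒ sig = ⟨4 | 1⟩

Hence PRS(X_Σ) =
{ ⟨2 | 0⟩ ×2,  ⟨2 | 1 1 1⟩ ×7,  ⟨2 | 1 1 2⟩ ×2,  ⟨2 | 1 1 2 2⟩ ×2,  ⟨2 | 1 2⟩,  ⟨2 | 2 2 2⟩,  ⟨2 | 2 3⟩,  ⟨3 | 1 1⟩ ×3,  ⟨3 | 1 2⟩,  ⟨4 | 0⟩,  ⟨4 | 1⟩ ×4 }


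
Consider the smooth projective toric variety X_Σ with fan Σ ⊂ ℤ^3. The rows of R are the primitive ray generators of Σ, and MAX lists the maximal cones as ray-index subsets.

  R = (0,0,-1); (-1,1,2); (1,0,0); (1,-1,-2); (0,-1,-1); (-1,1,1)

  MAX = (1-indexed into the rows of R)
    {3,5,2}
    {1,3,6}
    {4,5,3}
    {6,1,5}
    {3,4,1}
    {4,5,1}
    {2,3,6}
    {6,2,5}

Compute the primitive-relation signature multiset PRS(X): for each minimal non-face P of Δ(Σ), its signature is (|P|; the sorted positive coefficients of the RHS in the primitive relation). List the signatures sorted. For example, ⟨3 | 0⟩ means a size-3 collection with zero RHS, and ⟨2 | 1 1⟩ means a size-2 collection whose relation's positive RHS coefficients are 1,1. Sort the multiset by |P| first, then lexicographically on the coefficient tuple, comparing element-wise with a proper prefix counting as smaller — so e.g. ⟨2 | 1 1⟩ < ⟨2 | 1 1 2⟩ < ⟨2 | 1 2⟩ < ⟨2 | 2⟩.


Σ has 5 primitive collections:

  {2,4}:  v_{2} + v_{4} = 0 — sig = ⟨2 | 0⟩
  {1,2}:  v_{1} + v_{2} = v_{6} — sig = ⟨2 | 1⟩
  {4,6}:  v_{4} + v_{6} = v_{1} — sig = ⟨2 | 1⟩
  {3,5,6}:  v_{3} + v_{5} + v_{6} = 0 — sig = ⟨3 | 0⟩
  {1,3,5}:  v_{1} + v_{3} + v_{5} = v_{4} — sig = ⟨3 | 1⟩

Signatures (|P|; sorted positive RHS coefficients), sorted:
    ⟨2 | 0⟩
    ⟨2 | 1⟩
    ⟨2 | 1⟩
    ⟨3 | 0⟩
    ⟨3 | 1⟩


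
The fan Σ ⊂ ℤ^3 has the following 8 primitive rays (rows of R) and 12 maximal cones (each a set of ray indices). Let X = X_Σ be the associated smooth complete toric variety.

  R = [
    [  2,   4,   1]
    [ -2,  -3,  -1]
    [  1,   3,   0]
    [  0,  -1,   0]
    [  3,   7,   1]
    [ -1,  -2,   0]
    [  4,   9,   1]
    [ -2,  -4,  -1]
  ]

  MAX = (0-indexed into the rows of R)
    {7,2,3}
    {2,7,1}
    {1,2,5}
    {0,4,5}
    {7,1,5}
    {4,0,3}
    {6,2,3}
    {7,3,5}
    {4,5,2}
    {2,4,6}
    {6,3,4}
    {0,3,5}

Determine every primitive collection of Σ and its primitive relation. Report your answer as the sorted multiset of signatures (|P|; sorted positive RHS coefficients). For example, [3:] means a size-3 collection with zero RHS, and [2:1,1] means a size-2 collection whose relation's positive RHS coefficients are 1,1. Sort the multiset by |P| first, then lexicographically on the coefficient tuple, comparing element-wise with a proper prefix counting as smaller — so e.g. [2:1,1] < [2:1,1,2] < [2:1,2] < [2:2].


Σ has 14 primitive collections:

  P = {0,7}:  v_{0} + v_{7} = 0  ⟹  sig = [2:]
  P = {0,2}:  v_{0} + v_{2} = v_{4}  ⟹  sig = [2:1]
  P = {1,3}:  v_{1} + v_{3} = v_{7}  ⟹  sig = [2:1]
  P = {4,7}:  v_{4} + v_{7} = v_{2}  ⟹  sig = [2:1]
  P = {5,6}:  v_{5} + v_{6} = v_{4}  ⟹  sig = [2:1]
  P = {0,1}:  v_{0} + v_{1} = v_{2} + v_{5}  ⟹  sig = [2:1,1]
  P = {0,6}:  v_{0} + v_{6} = v_{3} + 2·v_{4}  ⟹  sig = [2:1,2]
  P = {1,4}:  v_{1} + v_{4} = 2·v_{2} + v_{5}  ⟹  sig = [2:1,2]
  P = {6,7}:  v_{6} + v_{7} = 2·v_{2} + v_{3}  ⟹  sig = [2:1,2]
  P = {1,6}:  v_{1} + v_{6} = 2·v_{2}  ⟹  sig = [2:2]
  P = {2,3,5}:  v_{2} + v_{3} + v_{5} = 0  ⟹  sig = [3:]
  P = {2,3,4}:  v_{2} + v_{3} + v_{4} = v_{6}  ⟹  sig = [3:1]
  P = {2,5,7}:  v_{2} + v_{5} + v_{7} = v_{1}  ⟹  sig = [3:1]
  P = {3,4,5}:  v_{3} + v_{4} + v_{5} = v_{0}  ⟹  sig = [3:1]

Hence PRS(X_Σ) =
[[2:], [2:1], [2:1], [2:1], [2:1], [2:1,1], [2:1,2], [2:1,2], [2:1,2], [2:2], [3:], [3:1], [3:1], [3:1]]


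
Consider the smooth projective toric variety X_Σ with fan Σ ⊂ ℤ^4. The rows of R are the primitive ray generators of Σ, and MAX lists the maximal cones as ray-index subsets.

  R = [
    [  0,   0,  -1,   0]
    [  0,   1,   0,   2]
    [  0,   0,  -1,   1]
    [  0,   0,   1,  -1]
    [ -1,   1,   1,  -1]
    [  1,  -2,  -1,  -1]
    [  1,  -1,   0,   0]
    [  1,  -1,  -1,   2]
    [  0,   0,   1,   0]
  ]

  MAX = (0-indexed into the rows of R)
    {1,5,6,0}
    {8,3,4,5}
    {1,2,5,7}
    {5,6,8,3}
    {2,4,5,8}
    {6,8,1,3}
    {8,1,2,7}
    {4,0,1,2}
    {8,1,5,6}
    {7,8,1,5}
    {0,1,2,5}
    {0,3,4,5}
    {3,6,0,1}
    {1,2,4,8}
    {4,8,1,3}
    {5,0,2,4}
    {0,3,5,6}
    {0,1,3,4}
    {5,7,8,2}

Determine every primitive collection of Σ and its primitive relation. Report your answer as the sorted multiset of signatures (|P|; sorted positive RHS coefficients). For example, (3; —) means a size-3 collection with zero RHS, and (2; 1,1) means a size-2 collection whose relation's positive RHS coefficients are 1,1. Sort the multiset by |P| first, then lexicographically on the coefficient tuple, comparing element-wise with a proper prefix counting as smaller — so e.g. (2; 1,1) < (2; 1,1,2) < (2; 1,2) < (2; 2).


Primitive collections (11):

  {0,8}:  v_{0} + v_{8} = 0  ⇒ sig = (2; —)
  {2,3}:  v_{2} + v_{3} = 0  ⇒ sig = (2; —)
  {4,6}:  v_{4} + v_{6} = v_{3}  ⇒ sig = (2; 1)
  {2,6}:  v_{2} + v_{6} = v_{1} + v_{5}  ⇒ sig = (2; 1,1)
  {4,7}:  v_{4} + v_{7} = v_{2} + v_{8}  ⇒ sig = (2; 1,1)
  {0,7}:  v_{0} + v_{7} = v_{1} + v_{2} + v_{5}  ⇒ sig = (2; 1,1,1)
  {3,7}:  v_{3} + v_{7} = v_{1} + v_{5} + v_{8}  ⇒ sig = (2; 1,1,1)
  {6,7}:  v_{6} + v_{7} = 2·v_{1} + 2·v_{5} + v_{8}  ⇒ sig = (2; 1,2,2)
  {1,4,5}:  v_{1} + v_{4} + v_{5} = 0  ⇒ sig = (3; —)
  {1,3,5}:  v_{1} + v_{3} + v_{5} = v_{6}  ⇒ sig = (3; 1)
  {1,2,5,8}:  v_{1} + v_{2} + v_{5} + v_{8} = v_{7}  ⇒ sig = (4; 1)

Signatures (|P|; sorted positive RHS coefficients), sorted:
[(2; —), (2; —), (2; 1), (2; 1,1), (2; 1,1), (2; 1,1,1), (2; 1,1,1), (2; 1,2,2), (3; —), (3; 1), (4; 1)]


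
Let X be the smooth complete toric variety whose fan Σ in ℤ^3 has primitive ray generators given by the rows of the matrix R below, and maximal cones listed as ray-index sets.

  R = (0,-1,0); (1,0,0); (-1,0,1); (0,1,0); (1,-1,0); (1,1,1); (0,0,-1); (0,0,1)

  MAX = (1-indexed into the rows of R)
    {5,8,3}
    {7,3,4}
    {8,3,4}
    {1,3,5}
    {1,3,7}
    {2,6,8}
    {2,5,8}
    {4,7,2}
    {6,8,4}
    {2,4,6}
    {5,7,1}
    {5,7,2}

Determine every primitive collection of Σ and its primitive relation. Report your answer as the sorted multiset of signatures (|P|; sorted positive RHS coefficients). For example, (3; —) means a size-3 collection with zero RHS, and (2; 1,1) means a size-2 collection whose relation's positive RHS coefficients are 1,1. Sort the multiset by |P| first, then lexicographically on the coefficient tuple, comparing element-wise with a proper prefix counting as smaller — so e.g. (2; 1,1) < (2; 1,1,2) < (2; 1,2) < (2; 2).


|primitive collections| = 12. Relations:

  {1,4}:  v_{1} + v_{4} = 0 ; sig = (2; —)
  {7,8}:  v_{7} + v_{8} = 0 ; sig = (2; —)
  {1,2}:  v_{1} + v_{2} = v_{5} ; sig = (2; 1)
  {2,3}:  v_{2} + v_{3} = v_{8} ; sig = (2; 1)
  {4,5}:  v_{4} + v_{5} = v_{2} ; sig = (2; 1)
  {1,6}:  v_{1} + v_{6} = v_{2} + v_{8} ; sig = (2; 1,1)
  {1,8}:  v_{1} + v_{8} = v_{3} + v_{5} ; sig = (2; 1,1)
  {6,7}:  v_{6} + v_{7} = v_{2} + v_{4} ; sig = (2; 1,1)
  {3,6}:  v_{3} + v_{6} = v_{4} + 2·v_{8} ; sig = (2; 1,2)
  {5,6}:  v_{5} + v_{6} = 2·v_{2} + v_{8} ; sig = (2; 1,2)
  {2,4,8}:  v_{2} + v_{4} + v_{8} = v_{6} ; sig = (3; 1)
  {3,5,7}:  v_{3} + v_{5} + v_{7} = v_{1} ; sig = (3; 1)

Signatures (|P|; sorted positive RHS coefficients), sorted:
    |P|=2: 10 collections, coeffs (), (), (1), (1), (1), (1,1), (1,1), (1,1), (1,2), (1,2)
    |P|=3: 2 collections, coeffs (1), (1)


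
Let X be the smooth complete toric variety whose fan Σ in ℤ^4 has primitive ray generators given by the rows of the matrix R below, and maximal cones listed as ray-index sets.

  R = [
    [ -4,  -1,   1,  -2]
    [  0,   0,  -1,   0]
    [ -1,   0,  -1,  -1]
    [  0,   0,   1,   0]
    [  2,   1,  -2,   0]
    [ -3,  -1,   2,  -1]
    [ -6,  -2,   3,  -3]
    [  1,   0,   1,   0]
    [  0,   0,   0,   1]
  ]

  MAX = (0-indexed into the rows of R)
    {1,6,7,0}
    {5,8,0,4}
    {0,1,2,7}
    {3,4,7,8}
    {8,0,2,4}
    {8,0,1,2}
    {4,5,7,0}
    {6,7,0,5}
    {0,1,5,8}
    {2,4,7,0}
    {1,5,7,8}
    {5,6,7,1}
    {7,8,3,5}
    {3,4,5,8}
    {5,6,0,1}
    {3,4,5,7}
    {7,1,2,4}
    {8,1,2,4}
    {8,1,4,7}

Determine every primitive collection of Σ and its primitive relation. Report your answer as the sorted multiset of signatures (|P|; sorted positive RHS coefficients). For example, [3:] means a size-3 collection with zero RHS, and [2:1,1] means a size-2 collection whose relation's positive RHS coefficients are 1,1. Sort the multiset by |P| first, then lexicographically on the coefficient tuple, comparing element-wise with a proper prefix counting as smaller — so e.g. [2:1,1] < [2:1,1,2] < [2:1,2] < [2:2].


14 collections generate NE(X_Σ); each relation:

  P={1,3}:  v_{1} + v_{3} = 0  →  sig = [2:]
  P={2,5}:  v_{2} + v_{5} = v_{0}  →  sig = [2:1]
  P={2,3}:  v_{2} + v_{3} = v_{4} + v_{5}  →  sig = [2:1,1]
  P={3,6}:  v_{3} + v_{6} = v_{0} + v_{5} + v_{7}  →  sig = [2:1,1,1]
  P={4,6}:  v_{4} + v_{6} = v_{0} + v_{2} + v_{7}  →  sig = [2:1,1,1]
  P={2,6}:  v_{2} + v_{6} = 2·v_{0} + v_{1} + v_{7}  →  sig = [2:1,1,2]
  P={0,3}:  v_{0} + v_{3} = v_{4} + 2·v_{5}  →  sig = [2:1,2]
  P={6,8}:  v_{6} + v_{8} = v_{1} + 2·v_{5}  →  sig = [2:1,2]
  P={2,7,8}:  v_{2} + v_{7} + v_{8} = 0  →  sig = [3:]
  P={0,7,8}:  v_{0} + v_{7} + v_{8} = v_{5}  →  sig = [3:1]
  P={1,4,5}:  v_{1} + v_{4} + v_{5} = v_{2}  →  sig = [3:1]
  P={0,1,4}:  v_{0} + v_{1} + v_{4} = 2·v_{2}  →  sig = [3:2]
  P={0,1,5,7}:  v_{0} + v_{1} + v_{5} + v_{7} = v_{6}  →  sig = [4:1]
  P={4,5,7,8}:  v_{4} + v_{5} + v_{7} + v_{8} = v_{3}  →  sig = [4:1]

Hence PRS(X_Σ) =
{ [2:],  [2:1],  [2:1,1],  [2:1,1,1] ×2,  [2:1,1,2],  [2:1,2] ×2,  [3:],  [3:1] ×2,  [3:2],  [4:1] ×2 }


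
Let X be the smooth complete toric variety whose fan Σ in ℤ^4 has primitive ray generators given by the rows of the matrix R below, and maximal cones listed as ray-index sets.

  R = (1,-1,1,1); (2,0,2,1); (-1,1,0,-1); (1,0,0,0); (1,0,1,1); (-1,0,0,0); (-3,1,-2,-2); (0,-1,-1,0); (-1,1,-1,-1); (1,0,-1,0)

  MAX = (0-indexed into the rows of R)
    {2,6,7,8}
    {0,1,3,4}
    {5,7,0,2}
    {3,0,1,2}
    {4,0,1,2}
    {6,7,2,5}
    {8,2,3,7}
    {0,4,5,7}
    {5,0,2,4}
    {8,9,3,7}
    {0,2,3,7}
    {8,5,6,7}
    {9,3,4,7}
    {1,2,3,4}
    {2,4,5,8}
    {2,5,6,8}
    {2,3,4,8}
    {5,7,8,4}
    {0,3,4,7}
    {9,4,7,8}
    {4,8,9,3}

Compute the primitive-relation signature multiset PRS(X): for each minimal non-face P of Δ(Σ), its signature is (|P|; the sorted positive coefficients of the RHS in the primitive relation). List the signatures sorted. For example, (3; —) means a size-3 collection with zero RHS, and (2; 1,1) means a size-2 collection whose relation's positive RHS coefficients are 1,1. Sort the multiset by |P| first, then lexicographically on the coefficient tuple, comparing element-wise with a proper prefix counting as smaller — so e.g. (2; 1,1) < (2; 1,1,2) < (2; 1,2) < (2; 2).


18 collections generate NE(X_Σ); each relation:

  • {0,8}:  v_{0} + v_{8} = 0  ⟹  sig = (2; —)
  • {3,5}:  v_{3} + v_{5} = 0  ⟹  sig = (2; —)
  • {1,6}:  v_{1} + v_{6} = v_{2}  ⟹  sig = (2; 1)
  • {1,7}:  v_{1} + v_{7} = v_{0} + v_{3}  ⟹  sig = (2; 1,1)
  • {2,9}:  v_{2} + v_{9} = v_{3} + v_{8}  ⟹  sig = (2; 1,1)
  • {4,6}:  v_{4} + v_{6} = v_{5} + v_{8}  ⟹  sig = (2; 1,1)
  • {0,6}:  v_{0} + v_{6} = v_{2} + v_{5} + v_{7}  ⟹  sig = (2; 1,1,1)
  • {0,9}:  v_{0} + v_{9} = v_{3} + v_{4} + v_{7}  ⟹  sig = (2; 1,1,1)
  • {1,5}:  v_{1} + v_{5} = v_{0} + v_{2} + v_{4}  ⟹  sig = (2; 1,1,1)
  • {1,8}:  v_{1} + v_{8} = v_{2} + v_{3} + v_{4}  ⟹  sig = (2; 1,1,1)
  • {3,6}:  v_{3} + v_{6} = v_{2} + v_{7} + v_{8}  ⟹  sig = (2; 1,1,1)
  • {5,9}:  v_{5} + v_{9} = v_{4} + v_{7} + v_{8}  ⟹  sig = (2; 1,1,1)
  • {1,9}:  v_{1} + v_{9} = 2·v_{3} + v_{4}  ⟹  sig = (2; 1,2)
  • {6,9}:  v_{6} + v_{9} = v_{7} + 2·v_{8}  ⟹  sig = (2; 1,2)
  • {2,4,7}:  v_{2} + v_{4} + v_{7} = 0  ⟹  sig = (3; —)
  • {0,2,3,4}:  v_{0} + v_{2} + v_{3} + v_{4} = v_{1}  ⟹  sig = (4; 1)
  • {2,5,7,8}:  v_{2} + v_{5} + v_{7} + v_{8} = v_{6}  ⟹  sig = (4; 1)
  • {3,4,7,8}:  v_{3} + v_{4} + v_{7} + v_{8} = v_{9}  ⟹  sig = (4; 1)

Sorted signature multiset PRS(X):
    (2; —)
    (2; —)
    (2; 1)
    (2; 1,1)
    (2; 1,1)
    (2; 1,1)
    (2; 1,1,1)
    (2; 1,1,1)
    (2; 1,1,1)
    (2; 1,1,1)
    (2; 1,1,1)
    (2; 1,1,1)
    (2; 1,2)
    (2; 1,2)
    (3; —)
    (4; 1)
    (4; 1)
    (4; 1)
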